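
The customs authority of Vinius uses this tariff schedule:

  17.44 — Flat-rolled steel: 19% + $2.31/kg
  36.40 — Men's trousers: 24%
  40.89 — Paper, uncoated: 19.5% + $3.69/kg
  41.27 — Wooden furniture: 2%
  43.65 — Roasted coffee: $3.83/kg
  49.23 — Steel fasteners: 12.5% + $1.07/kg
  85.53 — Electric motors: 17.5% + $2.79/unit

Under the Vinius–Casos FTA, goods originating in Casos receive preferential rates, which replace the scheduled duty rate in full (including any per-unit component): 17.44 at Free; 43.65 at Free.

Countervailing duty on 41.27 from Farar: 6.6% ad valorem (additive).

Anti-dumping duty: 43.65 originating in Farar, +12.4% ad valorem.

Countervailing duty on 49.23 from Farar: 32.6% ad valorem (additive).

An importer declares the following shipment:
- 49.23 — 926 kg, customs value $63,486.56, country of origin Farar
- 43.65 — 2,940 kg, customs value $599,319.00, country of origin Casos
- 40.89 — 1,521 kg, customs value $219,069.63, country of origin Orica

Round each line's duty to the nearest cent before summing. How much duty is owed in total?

Line 1 (49.23, Farar, 926 kg, $63,486.56):
Base rate for 49.23 is 12.5% + $1.07/kg.
Additional duty on 49.23 from Farar: +32.6%. Applied ad valorem rate: 12.5% + 32.6% = 45.1%.
Duty = $63,486.56 × 45.1% + 926 × $1.07 = $29,623.26.
Line 2 (43.65, Casos, 2,940 kg, $599,319.00):
Base rate for 43.65 is $3.83/kg.
Origin Casos qualifies under the Vinius–Casos agreement and 43.65 is covered: preferential rate Free applies instead.
The additional-duty order on 43.65 targets Farar, not Casos; it does not apply.
Duty = $599,319.00 × 0% = $0.00.
Line 3 (40.89, Orica, 1,521 kg, $219,069.63):
Base rate for 40.89 is 19.5% + $3.69/kg.
Duty = $219,069.63 × 19.5% + 1,521 × $3.69 = $48,331.07.
Total = $29,623.26 + $0.00 + $48,331.07 = $77,954.33.

$77,954.33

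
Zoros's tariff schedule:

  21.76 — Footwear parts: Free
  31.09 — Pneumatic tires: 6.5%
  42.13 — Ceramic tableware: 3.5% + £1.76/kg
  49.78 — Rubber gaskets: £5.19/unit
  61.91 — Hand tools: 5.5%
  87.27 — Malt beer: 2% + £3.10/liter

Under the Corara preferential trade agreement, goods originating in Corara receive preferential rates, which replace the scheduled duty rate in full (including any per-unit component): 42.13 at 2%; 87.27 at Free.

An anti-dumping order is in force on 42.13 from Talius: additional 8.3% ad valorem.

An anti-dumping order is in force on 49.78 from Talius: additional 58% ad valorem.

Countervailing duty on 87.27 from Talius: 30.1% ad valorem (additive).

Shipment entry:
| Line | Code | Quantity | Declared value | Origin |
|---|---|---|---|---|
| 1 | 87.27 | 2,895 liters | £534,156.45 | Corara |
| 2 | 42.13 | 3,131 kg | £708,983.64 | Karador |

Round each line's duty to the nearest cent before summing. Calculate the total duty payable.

£30,324.99

Line 1 (87.27, Corara, 2,895 liters, £534,156.45):
Base rate for 87.27 is 2% + £3.10/liter.
Origin Corara qualifies under the Zoros–Corara agreement and 87.27 is covered: preferential rate Free applies instead.
The additional-duty order on 87.27 targets Talius, not Corara; it does not apply.
Duty = £534,156.45 × 0% = £0.00.
Line 2 (42.13, Karador, 3,131 kg, £708,983.64):
Base rate for 42.13 is 3.5% + £1.76/kg.
42.13 has an FTA preferential rate, but origin Karador is not Corara; base rate stands.
The additional-duty order on 42.13 targets Talius, not Karador; it does not apply.
Duty = £708,983.64 × 3.5% + 3,131 × £1.76 = £30,324.99.
Total = £0.00 + £30,324.99 = £30,324.99.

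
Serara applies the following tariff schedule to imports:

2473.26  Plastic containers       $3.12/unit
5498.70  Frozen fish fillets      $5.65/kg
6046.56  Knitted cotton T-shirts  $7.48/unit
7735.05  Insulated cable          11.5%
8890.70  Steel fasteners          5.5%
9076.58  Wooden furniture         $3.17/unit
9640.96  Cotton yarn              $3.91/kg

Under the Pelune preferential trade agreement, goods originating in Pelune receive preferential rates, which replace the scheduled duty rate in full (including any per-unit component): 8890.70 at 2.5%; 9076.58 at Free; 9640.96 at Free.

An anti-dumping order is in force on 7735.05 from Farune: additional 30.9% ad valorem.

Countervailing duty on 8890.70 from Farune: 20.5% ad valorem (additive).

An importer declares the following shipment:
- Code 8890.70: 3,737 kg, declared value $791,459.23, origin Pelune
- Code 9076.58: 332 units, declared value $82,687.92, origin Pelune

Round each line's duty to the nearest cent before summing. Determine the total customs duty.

$19,786.48

Line 1 (8890.70, Pelune, 3,737 kg, $791,459.23):
Base rate for 8890.70 is 5.5%.
Origin Pelune qualifies under the Serara–Pelune agreement and 8890.70 is covered: preferential rate 2.5% applies instead.
The additional-duty order on 8890.70 targets Farune, not Pelune; it does not apply.
Duty = $791,459.23 × 2.5% = $19,786.48.
Line 2 (9076.58, Pelune, 332 units, $82,687.92):
Base rate for 9076.58 is $3.17/unit.
Origin Pelune qualifies under the Serara–Pelune agreement and 9076.58 is covered: preferential rate Free applies instead.
Duty = $82,687.92 × 0% = $0.00.
Total = $19,786.48 + $0.00 = $19,786.48.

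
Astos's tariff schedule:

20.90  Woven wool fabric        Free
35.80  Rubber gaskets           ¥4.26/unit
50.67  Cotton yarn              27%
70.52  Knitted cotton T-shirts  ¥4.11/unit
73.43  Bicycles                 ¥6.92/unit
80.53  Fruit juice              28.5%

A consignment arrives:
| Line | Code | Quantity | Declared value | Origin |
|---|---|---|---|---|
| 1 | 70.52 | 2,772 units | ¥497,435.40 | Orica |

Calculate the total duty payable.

¥11,392.92

Line 1 (70.52, Orica, 2,772 units, ¥497,435.40):
Base rate for 70.52 is ¥4.11/unit.
Duty = 2,772 × ¥4.11 = ¥11,392.92.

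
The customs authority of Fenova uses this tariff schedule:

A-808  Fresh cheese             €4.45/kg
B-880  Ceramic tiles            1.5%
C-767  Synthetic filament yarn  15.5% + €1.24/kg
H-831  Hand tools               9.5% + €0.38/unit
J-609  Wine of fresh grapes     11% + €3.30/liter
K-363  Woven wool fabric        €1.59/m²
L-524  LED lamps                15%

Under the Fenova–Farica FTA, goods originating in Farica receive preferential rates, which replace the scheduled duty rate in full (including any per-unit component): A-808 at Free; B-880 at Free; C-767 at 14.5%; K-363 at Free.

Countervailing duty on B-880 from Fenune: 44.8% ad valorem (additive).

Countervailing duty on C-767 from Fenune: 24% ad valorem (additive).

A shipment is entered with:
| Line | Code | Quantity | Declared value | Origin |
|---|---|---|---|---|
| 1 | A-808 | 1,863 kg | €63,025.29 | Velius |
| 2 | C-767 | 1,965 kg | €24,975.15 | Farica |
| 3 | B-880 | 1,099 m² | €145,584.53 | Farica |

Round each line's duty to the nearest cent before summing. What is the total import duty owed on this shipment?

Line 1 (A-808, Velius, 1,863 kg, €63,025.29):
Base rate for A-808 is €4.45/kg.
A-808 has an FTA preferential rate, but origin Velius is not Farica; base rate stands.
Duty = 1,863 × €4.45 = €8,290.35.
Line 2 (C-767, Farica, 1,965 kg, €24,975.15):
Base rate for C-767 is 15.5% + €1.24/kg.
Origin Farica qualifies under the Fenova–Farica agreement and C-767 is covered: preferential rate 14.5% applies instead.
The additional-duty order on C-767 targets Fenune, not Farica; it does not apply.
Duty = €24,975.15 × 14.5% = €3,621.40.
Line 3 (B-880, Farica, 1,099 m², €145,584.53):
Base rate for B-880 is 1.5%.
Origin Farica qualifies under the Fenova–Farica agreement and B-880 is covered: preferential rate Free applies instead.
The additional-duty order on B-880 targets Fenune, not Farica; it does not apply.
Duty = €145,584.53 × 0% = €0.00.
Total = €8,290.35 + €3,621.40 + €0.00 = €11,911.75.

€11,911.75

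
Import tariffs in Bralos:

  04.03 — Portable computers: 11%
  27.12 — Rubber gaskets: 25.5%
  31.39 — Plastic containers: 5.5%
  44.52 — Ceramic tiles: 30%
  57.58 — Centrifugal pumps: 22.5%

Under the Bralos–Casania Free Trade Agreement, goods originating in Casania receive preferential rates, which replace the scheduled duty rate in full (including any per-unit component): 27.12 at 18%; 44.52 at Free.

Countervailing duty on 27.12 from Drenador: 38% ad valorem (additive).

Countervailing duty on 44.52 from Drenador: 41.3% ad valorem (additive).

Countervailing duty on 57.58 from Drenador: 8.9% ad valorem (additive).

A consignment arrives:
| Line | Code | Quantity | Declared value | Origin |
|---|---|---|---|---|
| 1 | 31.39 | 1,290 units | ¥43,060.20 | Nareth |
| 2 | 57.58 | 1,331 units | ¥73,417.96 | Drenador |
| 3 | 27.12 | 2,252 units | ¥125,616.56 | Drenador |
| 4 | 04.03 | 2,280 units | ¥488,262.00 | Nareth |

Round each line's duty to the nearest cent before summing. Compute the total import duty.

¥158,896.89

Line 1 (31.39, Nareth, 1,290 units, ¥43,060.20):
Base rate for 31.39 is 5.5%.
Duty = ¥43,060.20 × 5.5% = ¥2,368.31.
Line 2 (57.58, Drenador, 1,331 units, ¥73,417.96):
Base rate for 57.58 is 22.5%.
Additional duty on 57.58 from Drenador: +8.9%. Applied ad valorem rate: 22.5% + 8.9% = 31.4%.
Duty = ¥73,417.96 × 31.4% = ¥23,053.24.
Line 3 (27.12, Drenador, 2,252 units, ¥125,616.56):
Base rate for 27.12 is 25.5%.
27.12 has an FTA preferential rate, but origin Drenador is not Casania; base rate stands.
Additional duty on 27.12 from Drenador: +38%. Applied ad valorem rate: 25.5% + 38% = 63.5%.
Duty = ¥125,616.56 × 63.5% = ¥79,766.52.
Line 4 (04.03, Nareth, 2,280 units, ¥488,262.00):
Base rate for 04.03 is 11%.
Duty = ¥488,262.00 × 11% = ¥53,708.82.
Total = ¥2,368.31 + ¥23,053.24 + ¥79,766.52 + ¥53,708.82 = ¥158,896.89.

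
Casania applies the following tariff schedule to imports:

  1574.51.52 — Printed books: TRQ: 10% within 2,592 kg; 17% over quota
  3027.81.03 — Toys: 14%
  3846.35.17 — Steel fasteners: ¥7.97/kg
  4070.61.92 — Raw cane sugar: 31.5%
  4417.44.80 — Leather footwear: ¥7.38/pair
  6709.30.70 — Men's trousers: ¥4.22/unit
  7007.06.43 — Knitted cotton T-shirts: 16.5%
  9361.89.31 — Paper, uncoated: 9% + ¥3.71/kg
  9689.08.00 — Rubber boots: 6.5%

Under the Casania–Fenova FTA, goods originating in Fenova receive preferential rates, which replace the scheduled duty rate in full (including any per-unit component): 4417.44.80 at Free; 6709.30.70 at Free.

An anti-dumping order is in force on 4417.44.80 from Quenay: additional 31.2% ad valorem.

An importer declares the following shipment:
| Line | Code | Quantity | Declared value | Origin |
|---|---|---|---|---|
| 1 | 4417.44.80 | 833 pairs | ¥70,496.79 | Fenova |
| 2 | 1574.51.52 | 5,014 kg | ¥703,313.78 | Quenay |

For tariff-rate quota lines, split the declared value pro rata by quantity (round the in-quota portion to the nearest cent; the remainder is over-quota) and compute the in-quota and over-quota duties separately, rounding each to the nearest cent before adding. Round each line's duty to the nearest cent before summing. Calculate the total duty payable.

¥94,112.75

Line 1 (4417.44.80, Fenova, 833 pairs, ¥70,496.79):
Base rate for 4417.44.80 is ¥7.38/pair.
Origin Fenova qualifies under the Casania–Fenova agreement and 4417.44.80 is covered: preferential rate Free applies instead.
The additional-duty order on 4417.44.80 targets Quenay, not Fenova; it does not apply.
Duty = ¥70,496.79 × 0% = ¥0.00.
Line 2 (1574.51.52, Quenay, 5,014 kg, ¥703,313.78):
Code 1574.51.52 is under a tariff-rate quota (threshold 2,592 kg). In-quota: 2,592 kg at 10%; over-quota: 2,422 kg at 17%.
Pro-rata value split: in-quota = ¥703,313.78 × 2,592/5,014 = ¥363,579.84; over-quota = ¥703,313.78 − ¥363,579.84 = ¥339,733.94.
In-quota duty = ¥363,579.84 × 10% = ¥36,357.98. Over-quota duty = ¥339,733.94 × 17% = ¥57,754.77.
Line duty = ¥36,357.98 + ¥57,754.77 = ¥94,112.75.
Total = ¥0.00 + ¥94,112.75 = ¥94,112.75.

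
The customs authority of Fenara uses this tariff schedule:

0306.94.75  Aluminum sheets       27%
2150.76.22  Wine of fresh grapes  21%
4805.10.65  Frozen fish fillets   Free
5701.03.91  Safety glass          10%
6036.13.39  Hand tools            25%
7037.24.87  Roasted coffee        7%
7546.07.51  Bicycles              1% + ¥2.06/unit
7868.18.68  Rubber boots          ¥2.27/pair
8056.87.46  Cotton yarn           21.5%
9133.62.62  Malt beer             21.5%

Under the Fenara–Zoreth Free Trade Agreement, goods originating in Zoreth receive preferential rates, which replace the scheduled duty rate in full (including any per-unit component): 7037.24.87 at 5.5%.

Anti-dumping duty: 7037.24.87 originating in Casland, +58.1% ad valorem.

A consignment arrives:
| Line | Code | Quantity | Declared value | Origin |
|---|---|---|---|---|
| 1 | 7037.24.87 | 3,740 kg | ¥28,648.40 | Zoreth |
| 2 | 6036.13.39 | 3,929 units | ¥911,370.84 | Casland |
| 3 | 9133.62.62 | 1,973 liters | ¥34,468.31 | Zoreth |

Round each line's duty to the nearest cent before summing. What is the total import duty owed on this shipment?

Line 1 (7037.24.87, Zoreth, 3,740 kg, ¥28,648.40):
Base rate for 7037.24.87 is 7%.
Origin Zoreth qualifies under the Fenara–Zoreth agreement and 7037.24.87 is covered: preferential rate 5.5% applies instead.
The additional-duty order on 7037.24.87 targets Casland, not Zoreth; it does not apply.
Duty = ¥28,648.40 × 5.5% = ¥1,575.66.
Line 2 (6036.13.39, Casland, 3,929 units, ¥911,370.84):
Base rate for 6036.13.39 is 25%.
Duty = ¥911,370.84 × 25% = ¥227,842.71.
Line 3 (9133.62.62, Zoreth, 1,973 liters, ¥34,468.31):
Base rate for 9133.62.62 is 21.5%.
Origin Zoreth is the FTA partner but 9133.62.62 is not on the preference list; base rate stands.
Duty = ¥34,468.31 × 21.5% = ¥7,410.69.
Total = ¥1,575.66 + ¥227,842.71 + ¥7,410.69 = ¥236,829.06.

¥236,829.06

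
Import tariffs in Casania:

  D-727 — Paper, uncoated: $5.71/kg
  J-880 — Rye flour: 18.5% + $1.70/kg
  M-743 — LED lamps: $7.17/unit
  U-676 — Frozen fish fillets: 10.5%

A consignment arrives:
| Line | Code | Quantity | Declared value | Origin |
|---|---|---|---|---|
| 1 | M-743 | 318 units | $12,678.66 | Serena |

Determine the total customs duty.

$2,280.06

Line 1 (M-743, Serena, 318 units, $12,678.66):
Base rate for M-743 is $7.17/unit.
Duty = 318 × $7.17 = $2,280.06.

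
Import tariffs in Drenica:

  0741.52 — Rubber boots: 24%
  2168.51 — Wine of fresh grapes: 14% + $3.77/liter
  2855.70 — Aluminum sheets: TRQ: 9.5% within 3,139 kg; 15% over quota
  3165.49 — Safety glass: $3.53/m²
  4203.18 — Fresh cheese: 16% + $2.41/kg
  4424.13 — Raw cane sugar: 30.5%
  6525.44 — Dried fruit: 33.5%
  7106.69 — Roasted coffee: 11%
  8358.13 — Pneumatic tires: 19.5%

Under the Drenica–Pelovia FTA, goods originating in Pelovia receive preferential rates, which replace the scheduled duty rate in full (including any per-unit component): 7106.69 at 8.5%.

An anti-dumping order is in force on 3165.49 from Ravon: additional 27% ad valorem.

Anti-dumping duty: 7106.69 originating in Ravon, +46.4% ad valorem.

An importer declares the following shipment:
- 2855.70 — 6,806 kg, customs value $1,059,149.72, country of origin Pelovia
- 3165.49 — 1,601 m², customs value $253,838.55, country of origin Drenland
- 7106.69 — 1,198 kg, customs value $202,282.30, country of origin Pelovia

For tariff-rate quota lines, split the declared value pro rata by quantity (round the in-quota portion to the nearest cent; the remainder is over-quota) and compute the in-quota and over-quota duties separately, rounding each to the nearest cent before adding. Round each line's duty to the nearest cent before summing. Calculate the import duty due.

Line 1 (2855.70, Pelovia, 6,806 kg, $1,059,149.72):
Code 2855.70 is under a tariff-rate quota (threshold 3,139 kg). In-quota: 3,139 kg at 9.5%; over-quota: 3,667 kg at 15%.
Pro-rata value split: in-quota = $1,059,149.72 × 3,139/6,806 = $488,491.18; over-quota = $1,059,149.72 − $488,491.18 = $570,658.54.
In-quota duty = $488,491.18 × 9.5% = $46,406.66. Over-quota duty = $570,658.54 × 15% = $85,598.78.
Line duty = $46,406.66 + $85,598.78 = $132,005.44.
Line 2 (3165.49, Drenland, 1,601 m², $253,838.55):
Base rate for 3165.49 is $3.53/m².
The additional-duty order on 3165.49 targets Ravon, not Drenland; it does not apply.
Duty = 1,601 × $3.53 = $5,651.53.
Line 3 (7106.69, Pelovia, 1,198 kg, $202,282.30):
Base rate for 7106.69 is 11%.
Origin Pelovia qualifies under the Drenica–Pelovia agreement and 7106.69 is covered: preferential rate 8.5% applies instead.
The additional-duty order on 7106.69 targets Ravon, not Pelovia; it does not apply.
Duty = $202,282.30 × 8.5% = $17,194.00.
Total = $132,005.44 + $5,651.53 + $17,194.00 = $154,850.97.

$154,850.97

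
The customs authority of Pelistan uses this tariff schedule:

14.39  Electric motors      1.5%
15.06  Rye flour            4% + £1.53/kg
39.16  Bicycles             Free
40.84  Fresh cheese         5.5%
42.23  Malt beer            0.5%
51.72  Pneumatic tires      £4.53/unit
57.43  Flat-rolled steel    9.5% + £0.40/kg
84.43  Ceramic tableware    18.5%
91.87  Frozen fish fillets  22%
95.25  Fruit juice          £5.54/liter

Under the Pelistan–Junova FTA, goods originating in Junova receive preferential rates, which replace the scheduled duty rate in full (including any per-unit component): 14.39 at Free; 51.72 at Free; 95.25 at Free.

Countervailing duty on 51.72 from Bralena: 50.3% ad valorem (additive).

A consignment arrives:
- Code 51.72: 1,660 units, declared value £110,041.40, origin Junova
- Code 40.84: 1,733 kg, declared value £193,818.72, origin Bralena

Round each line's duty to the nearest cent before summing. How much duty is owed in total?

£10,660.03

Line 1 (51.72, Junova, 1,660 units, £110,041.40):
Base rate for 51.72 is £4.53/unit.
Origin Junova qualifies under the Pelistan–Junova agreement and 51.72 is covered: preferential rate Free applies instead.
The additional-duty order on 51.72 targets Bralena, not Junova; it does not apply.
Duty = £110,041.40 × 0% = £0.00.
Line 2 (40.84, Bralena, 1,733 kg, £193,818.72):
Base rate for 40.84 is 5.5%.
Duty = £193,818.72 × 5.5% = £10,660.03.
Total = £0.00 + £10,660.03 = £10,660.03.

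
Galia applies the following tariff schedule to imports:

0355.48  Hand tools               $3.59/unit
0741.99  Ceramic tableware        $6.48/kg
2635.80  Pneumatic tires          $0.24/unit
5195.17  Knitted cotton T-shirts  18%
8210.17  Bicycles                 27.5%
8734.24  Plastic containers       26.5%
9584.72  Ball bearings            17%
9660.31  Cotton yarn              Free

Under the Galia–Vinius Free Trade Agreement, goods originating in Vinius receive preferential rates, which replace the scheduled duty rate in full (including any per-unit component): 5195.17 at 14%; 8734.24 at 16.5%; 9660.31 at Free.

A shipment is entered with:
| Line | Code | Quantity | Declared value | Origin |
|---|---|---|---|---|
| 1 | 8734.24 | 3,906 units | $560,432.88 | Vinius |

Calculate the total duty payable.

$92,471.43

Line 1 (8734.24, Vinius, 3,906 units, $560,432.88):
Base rate for 8734.24 is 26.5%.
Origin Vinius qualifies under the Galia–Vinius agreement and 8734.24 is covered: preferential rate 16.5% applies instead.
Duty = $560,432.88 × 16.5% = $92,471.43.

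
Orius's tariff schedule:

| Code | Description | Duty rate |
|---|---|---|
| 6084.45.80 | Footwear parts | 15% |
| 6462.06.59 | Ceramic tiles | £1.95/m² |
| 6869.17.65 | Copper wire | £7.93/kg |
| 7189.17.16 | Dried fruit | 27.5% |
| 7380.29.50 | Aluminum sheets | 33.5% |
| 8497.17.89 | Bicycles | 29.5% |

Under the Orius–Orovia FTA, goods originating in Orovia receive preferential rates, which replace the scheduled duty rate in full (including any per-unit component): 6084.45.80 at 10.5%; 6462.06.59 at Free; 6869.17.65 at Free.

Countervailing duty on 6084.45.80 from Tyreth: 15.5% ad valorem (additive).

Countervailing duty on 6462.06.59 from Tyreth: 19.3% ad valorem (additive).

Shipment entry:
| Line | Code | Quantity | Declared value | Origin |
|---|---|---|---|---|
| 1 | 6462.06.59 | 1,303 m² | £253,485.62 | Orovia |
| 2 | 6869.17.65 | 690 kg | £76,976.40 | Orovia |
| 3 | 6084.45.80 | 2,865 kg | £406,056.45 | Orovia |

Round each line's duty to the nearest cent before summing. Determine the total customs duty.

Line 1 (6462.06.59, Orovia, 1,303 m², £253,485.62):
Base rate for 6462.06.59 is £1.95/m².
Origin Orovia qualifies under the Orius–Orovia agreement and 6462.06.59 is covered: preferential rate Free applies instead.
The additional-duty order on 6462.06.59 targets Tyreth, not Orovia; it does not apply.
Duty = £253,485.62 × 0% = £0.00.
Line 2 (6869.17.65, Orovia, 690 kg, £76,976.40):
Base rate for 6869.17.65 is £7.93/kg.
Origin Orovia qualifies under the Orius–Orovia agreement and 6869.17.65 is covered: preferential rate Free applies instead.
Duty = £76,976.40 × 0% = £0.00.
Line 3 (6084.45.80, Orovia, 2,865 kg, £406,056.45):
Base rate for 6084.45.80 is 15%.
Origin Orovia qualifies under the Orius–Orovia agreement and 6084.45.80 is covered: preferential rate 10.5% applies instead.
The additional-duty order on 6084.45.80 targets Tyreth, not Orovia; it does not apply.
Duty = £406,056.45 × 10.5% = £42,635.93.
Total = £0.00 + £0.00 + £42,635.93 = £42,635.93.

£42,635.93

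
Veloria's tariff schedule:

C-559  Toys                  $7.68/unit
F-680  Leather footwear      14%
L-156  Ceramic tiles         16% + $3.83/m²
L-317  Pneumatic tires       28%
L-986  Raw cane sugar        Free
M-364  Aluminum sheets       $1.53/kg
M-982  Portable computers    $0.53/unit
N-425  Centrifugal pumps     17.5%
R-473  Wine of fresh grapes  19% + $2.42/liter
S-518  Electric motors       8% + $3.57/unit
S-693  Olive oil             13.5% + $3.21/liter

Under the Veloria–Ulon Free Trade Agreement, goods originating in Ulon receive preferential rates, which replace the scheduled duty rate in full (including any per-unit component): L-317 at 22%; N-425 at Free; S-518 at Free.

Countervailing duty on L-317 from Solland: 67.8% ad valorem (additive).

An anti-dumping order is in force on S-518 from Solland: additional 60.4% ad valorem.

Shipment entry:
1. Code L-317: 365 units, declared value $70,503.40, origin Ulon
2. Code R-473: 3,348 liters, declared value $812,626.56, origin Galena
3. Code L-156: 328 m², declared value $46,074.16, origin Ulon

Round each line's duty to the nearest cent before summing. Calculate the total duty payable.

$186,640.07

Line 1 (L-317, Ulon, 365 units, $70,503.40):
Base rate for L-317 is 28%.
Origin Ulon qualifies under the Veloria–Ulon agreement and L-317 is covered: preferential rate 22% applies instead.
The additional-duty order on L-317 targets Solland, not Ulon; it does not apply.
Duty = $70,503.40 × 22% = $15,510.75.
Line 2 (R-473, Galena, 3,348 liters, $812,626.56):
Base rate for R-473 is 19% + $2.42/liter.
Duty = $812,626.56 × 19% + 3,348 × $2.42 = $162,501.21.
Line 3 (L-156, Ulon, 328 m², $46,074.16):
Base rate for L-156 is 16% + $3.83/m².
Origin Ulon is the FTA partner but L-156 is not on the preference list; base rate stands.
Duty = $46,074.16 × 16% + 328 × $3.83 = $8,628.11.
Total = $15,510.75 + $162,501.21 + $8,628.11 = $186,640.07.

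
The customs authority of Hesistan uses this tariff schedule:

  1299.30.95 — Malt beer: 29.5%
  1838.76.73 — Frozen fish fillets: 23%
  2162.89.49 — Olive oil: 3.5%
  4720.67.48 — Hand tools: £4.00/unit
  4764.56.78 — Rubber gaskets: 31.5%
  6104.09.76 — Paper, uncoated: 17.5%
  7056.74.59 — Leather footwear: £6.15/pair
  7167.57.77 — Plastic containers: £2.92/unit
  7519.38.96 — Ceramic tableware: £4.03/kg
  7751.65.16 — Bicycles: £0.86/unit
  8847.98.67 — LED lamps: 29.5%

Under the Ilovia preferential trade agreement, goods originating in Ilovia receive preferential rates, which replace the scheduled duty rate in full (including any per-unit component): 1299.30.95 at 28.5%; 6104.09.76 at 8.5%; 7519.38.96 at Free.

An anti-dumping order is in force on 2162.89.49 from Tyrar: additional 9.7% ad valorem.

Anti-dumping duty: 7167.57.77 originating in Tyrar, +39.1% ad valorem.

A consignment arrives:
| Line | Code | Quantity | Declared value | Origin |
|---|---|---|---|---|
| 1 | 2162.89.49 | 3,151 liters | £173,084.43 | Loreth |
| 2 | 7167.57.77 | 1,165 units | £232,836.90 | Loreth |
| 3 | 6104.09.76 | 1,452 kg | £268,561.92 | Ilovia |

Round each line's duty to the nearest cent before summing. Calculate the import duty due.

£32,287.52

Line 1 (2162.89.49, Loreth, 3,151 liters, £173,084.43):
Base rate for 2162.89.49 is 3.5%.
The additional-duty order on 2162.89.49 targets Tyrar, not Loreth; it does not apply.
Duty = £173,084.43 × 3.5% = £6,057.96.
Line 2 (7167.57.77, Loreth, 1,165 units, £232,836.90):
Base rate for 7167.57.77 is £2.92/unit.
The additional-duty order on 7167.57.77 targets Tyrar, not Loreth; it does not apply.
Duty = 1,165 × £2.92 = £3,401.80.
Line 3 (6104.09.76, Ilovia, 1,452 kg, £268,561.92):
Base rate for 6104.09.76 is 17.5%.
Origin Ilovia qualifies under the Hesistan–Ilovia agreement and 6104.09.76 is covered: preferential rate 8.5% applies instead.
Duty = £268,561.92 × 8.5% = £22,827.76.
Total = £6,057.96 + £3,401.80 + £22,827.76 = £32,287.52.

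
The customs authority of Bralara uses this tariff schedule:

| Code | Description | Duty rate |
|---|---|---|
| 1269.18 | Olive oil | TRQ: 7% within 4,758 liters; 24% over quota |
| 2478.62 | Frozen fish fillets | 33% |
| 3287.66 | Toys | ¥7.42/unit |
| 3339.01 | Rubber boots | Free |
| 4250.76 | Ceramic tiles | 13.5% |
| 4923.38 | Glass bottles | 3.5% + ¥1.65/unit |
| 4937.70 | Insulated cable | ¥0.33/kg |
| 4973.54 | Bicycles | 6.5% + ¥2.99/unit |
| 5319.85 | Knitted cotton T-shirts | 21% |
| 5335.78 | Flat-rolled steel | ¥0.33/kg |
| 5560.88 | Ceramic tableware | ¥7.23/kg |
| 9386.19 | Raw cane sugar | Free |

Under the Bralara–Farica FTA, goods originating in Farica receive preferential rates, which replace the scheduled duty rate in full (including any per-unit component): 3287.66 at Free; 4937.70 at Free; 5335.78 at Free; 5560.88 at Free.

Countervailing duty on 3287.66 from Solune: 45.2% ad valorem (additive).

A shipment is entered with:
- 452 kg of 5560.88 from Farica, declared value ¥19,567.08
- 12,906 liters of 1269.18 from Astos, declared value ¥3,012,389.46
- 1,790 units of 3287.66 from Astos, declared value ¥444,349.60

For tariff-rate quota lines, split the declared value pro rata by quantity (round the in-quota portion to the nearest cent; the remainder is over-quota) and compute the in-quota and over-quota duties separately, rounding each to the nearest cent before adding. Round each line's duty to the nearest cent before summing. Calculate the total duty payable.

¥547,459.25

Line 1 (5560.88, Farica, 452 kg, ¥19,567.08):
Base rate for 5560.88 is ¥7.23/kg.
Origin Farica qualifies under the Bralara–Farica agreement and 5560.88 is covered: preferential rate Free applies instead.
Duty = ¥19,567.08 × 0% = ¥0.00.
Line 2 (1269.18, Astos, 12,906 liters, ¥3,012,389.46):
Code 1269.18 is under a tariff-rate quota (threshold 4,758 liters). In-quota: 4,758 liters at 7%; over-quota: 8,148 liters at 24%.
Pro-rata value split: in-quota = ¥3,012,389.46 × 4,758/12,906 = ¥1,110,564.78; over-quota = ¥3,012,389.46 − ¥1,110,564.78 = ¥1,901,824.68.
In-quota duty = ¥1,110,564.78 × 7% = ¥77,739.53. Over-quota duty = ¥1,901,824.68 × 24% = ¥456,437.92.
Line duty = ¥77,739.53 + ¥456,437.92 = ¥534,177.45.
Line 3 (3287.66, Astos, 1,790 units, ¥444,349.60):
Base rate for 3287.66 is ¥7.42/unit.
3287.66 has an FTA preferential rate, but origin Astos is not Farica; base rate stands.
The additional-duty order on 3287.66 targets Solune, not Astos; it does not apply.
Duty = 1,790 × ¥7.42 = ¥13,281.80.
Total = ¥0.00 + ¥534,177.45 + ¥13,281.80 = ¥547,459.25.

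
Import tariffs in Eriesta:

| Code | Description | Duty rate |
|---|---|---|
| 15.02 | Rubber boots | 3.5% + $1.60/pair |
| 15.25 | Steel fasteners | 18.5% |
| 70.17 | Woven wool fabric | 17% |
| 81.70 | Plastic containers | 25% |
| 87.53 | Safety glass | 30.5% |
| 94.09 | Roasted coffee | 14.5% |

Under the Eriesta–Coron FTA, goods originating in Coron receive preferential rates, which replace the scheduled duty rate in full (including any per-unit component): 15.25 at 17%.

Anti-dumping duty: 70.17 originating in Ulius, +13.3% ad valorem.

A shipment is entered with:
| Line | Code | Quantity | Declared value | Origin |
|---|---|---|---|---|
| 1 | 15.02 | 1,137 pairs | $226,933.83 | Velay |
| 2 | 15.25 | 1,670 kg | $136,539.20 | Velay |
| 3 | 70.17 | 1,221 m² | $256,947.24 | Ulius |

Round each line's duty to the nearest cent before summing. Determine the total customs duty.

Line 1 (15.02, Velay, 1,137 pairs, $226,933.83):
Base rate for 15.02 is 3.5% + $1.60/pair.
Duty = $226,933.83 × 3.5% + 1,137 × $1.60 = $9,761.88.
Line 2 (15.25, Velay, 1,670 kg, $136,539.20):
Base rate for 15.25 is 18.5%.
15.25 has an FTA preferential rate, but origin Velay is not Coron; base rate stands.
Duty = $136,539.20 × 18.5% = $25,259.75.
Line 3 (70.17, Ulius, 1,221 m², $256,947.24):
Base rate for 70.17 is 17%.
Additional duty on 70.17 from Ulius: +13.3%. Applied ad valorem rate: 17% + 13.3% = 30.3%.
Duty = $256,947.24 × 30.3% = $77,855.01.
Total = $9,761.88 + $25,259.75 + $77,855.01 = $112,876.64.

$112,876.64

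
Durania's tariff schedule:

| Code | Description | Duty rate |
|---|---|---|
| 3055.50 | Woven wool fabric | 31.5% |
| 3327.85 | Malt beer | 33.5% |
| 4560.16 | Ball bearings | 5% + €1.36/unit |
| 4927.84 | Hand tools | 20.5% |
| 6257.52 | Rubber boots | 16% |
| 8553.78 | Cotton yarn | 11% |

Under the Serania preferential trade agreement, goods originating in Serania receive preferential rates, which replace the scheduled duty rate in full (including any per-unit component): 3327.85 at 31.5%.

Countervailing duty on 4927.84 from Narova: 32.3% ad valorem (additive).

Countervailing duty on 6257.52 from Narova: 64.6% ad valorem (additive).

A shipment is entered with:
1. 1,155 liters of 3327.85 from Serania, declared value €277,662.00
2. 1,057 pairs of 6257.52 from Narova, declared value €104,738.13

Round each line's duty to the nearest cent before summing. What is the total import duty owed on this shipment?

€171,882.46

Line 1 (3327.85, Serania, 1,155 liters, €277,662.00):
Base rate for 3327.85 is 33.5%.
Origin Serania qualifies under the Durania–Serania agreement and 3327.85 is covered: preferential rate 31.5% applies instead.
Duty = €277,662.00 × 31.5% = €87,463.53.
Line 2 (6257.52, Narova, 1,057 pairs, €104,738.13):
Base rate for 6257.52 is 16%.
Additional duty on 6257.52 from Narova: +64.6%. Applied ad valorem rate: 16% + 64.6% = 80.6%.
Duty = €104,738.13 × 80.6% = €84,418.93.
Total = €87,463.53 + €84,418.93 = €171,882.46.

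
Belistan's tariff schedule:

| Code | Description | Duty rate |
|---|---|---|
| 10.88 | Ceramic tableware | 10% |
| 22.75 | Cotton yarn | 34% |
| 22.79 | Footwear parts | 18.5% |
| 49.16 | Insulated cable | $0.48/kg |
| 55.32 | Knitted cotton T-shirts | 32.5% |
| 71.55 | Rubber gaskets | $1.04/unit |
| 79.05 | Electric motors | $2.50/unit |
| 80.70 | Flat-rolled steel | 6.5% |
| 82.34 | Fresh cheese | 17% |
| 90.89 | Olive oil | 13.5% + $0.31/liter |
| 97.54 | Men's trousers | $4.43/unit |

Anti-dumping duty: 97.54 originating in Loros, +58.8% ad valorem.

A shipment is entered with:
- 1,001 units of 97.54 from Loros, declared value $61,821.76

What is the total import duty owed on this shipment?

$40,785.62

Line 1 (97.54, Loros, 1,001 units, $61,821.76):
Base rate for 97.54 is $4.43/unit.
Additional duty on 97.54 from Loros: +58.8% ad valorem. Applied ad valorem rate = 58.8%.
Duty = $61,821.76 × 58.8% + 1,001 × $4.43 = $40,785.62.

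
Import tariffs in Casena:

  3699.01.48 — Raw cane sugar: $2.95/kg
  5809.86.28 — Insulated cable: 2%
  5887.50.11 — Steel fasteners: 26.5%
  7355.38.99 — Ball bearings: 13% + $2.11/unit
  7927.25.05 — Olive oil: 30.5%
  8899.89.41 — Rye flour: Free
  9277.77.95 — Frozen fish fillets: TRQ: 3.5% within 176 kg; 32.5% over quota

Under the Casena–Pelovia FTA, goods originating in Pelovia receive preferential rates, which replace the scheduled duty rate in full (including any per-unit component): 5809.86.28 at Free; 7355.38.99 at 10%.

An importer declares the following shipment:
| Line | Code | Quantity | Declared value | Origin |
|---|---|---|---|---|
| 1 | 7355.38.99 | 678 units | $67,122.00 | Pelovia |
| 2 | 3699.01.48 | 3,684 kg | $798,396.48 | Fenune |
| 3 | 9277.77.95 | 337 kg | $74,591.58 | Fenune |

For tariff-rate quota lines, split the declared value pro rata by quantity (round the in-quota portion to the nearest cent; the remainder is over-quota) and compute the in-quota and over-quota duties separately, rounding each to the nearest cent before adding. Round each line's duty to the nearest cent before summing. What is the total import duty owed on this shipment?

$30,525.07

Line 1 (7355.38.99, Pelovia, 678 units, $67,122.00):
Base rate for 7355.38.99 is 13% + $2.11/unit.
Origin Pelovia qualifies under the Casena–Pelovia agreement and 7355.38.99 is covered: preferential rate 10% applies instead.
Duty = $67,122.00 × 10% = $6,712.20.
Line 2 (3699.01.48, Fenune, 3,684 kg, $798,396.48):
Base rate for 3699.01.48 is $2.95/kg.
Duty = 3,684 × $2.95 = $10,867.80.
Line 3 (9277.77.95, Fenune, 337 kg, $74,591.58):
Code 9277.77.95 is under a tariff-rate quota (threshold 176 kg). In-quota: 176 kg at 3.5%; over-quota: 161 kg at 32.5%.
Pro-rata value split: in-quota = $74,591.58 × 176/337 = $38,955.84; over-quota = $74,591.58 − $38,955.84 = $35,635.74.
In-quota duty = $38,955.84 × 3.5% = $1,363.45. Over-quota duty = $35,635.74 × 32.5% = $11,581.62.
Line duty = $1,363.45 + $11,581.62 = $12,945.07.
Total = $6,712.20 + $10,867.80 + $12,945.07 = $30,525.07.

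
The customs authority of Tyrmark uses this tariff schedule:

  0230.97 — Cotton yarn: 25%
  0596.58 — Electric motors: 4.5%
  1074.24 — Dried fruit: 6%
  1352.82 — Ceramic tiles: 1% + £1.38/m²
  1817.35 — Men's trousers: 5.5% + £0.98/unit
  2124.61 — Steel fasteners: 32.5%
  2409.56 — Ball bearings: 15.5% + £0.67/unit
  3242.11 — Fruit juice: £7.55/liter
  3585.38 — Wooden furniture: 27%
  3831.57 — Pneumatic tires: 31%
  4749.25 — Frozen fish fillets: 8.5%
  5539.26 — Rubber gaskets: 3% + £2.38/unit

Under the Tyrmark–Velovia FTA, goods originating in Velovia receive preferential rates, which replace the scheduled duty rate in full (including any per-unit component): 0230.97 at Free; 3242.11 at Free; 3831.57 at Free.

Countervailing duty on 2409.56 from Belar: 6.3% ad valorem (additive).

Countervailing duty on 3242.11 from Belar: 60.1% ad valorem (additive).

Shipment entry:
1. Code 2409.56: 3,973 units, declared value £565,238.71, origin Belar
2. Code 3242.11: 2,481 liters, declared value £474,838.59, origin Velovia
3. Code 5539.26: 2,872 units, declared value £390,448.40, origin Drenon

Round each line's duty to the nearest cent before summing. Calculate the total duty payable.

Line 1 (2409.56, Belar, 3,973 units, £565,238.71):
Base rate for 2409.56 is 15.5% + £0.67/unit.
Additional duty on 2409.56 from Belar: +6.3%. Applied ad valorem rate: 15.5% + 6.3% = 21.8%.
Duty = £565,238.71 × 21.8% + 3,973 × £0.67 = £125,883.95.
Line 2 (3242.11, Velovia, 2,481 liters, £474,838.59):
Base rate for 3242.11 is £7.55/liter.
Origin Velovia qualifies under the Tyrmark–Velovia agreement and 3242.11 is covered: preferential rate Free applies instead.
The additional-duty order on 3242.11 targets Belar, not Velovia; it does not apply.
Duty = £474,838.59 × 0% = £0.00.
Line 3 (5539.26, Drenon, 2,872 units, £390,448.40):
Base rate for 5539.26 is 3% + £2.38/unit.
Duty = £390,448.40 × 3% + 2,872 × £2.38 = £18,548.81.
Total = £125,883.95 + £0.00 + £18,548.81 = £144,432.76.

£144,432.76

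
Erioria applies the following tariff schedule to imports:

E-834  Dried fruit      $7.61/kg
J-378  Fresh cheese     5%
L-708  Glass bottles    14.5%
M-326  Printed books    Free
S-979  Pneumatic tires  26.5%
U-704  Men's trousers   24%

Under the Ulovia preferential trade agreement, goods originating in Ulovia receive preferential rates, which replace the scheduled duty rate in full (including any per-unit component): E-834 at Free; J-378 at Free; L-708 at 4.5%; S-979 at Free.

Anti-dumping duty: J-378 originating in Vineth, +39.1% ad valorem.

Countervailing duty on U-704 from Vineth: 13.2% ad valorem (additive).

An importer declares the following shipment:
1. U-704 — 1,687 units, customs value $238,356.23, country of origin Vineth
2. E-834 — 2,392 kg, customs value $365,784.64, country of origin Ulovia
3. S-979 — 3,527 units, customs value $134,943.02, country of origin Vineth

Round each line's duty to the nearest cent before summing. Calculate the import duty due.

Line 1 (U-704, Vineth, 1,687 units, $238,356.23):
Base rate for U-704 is 24%.
Additional duty on U-704 from Vineth: +13.2%. Applied ad valorem rate: 24% + 13.2% = 37.2%.
Duty = $238,356.23 × 37.2% = $88,668.52.
Line 2 (E-834, Ulovia, 2,392 kg, $365,784.64):
Base rate for E-834 is $7.61/kg.
Origin Ulovia qualifies under the Erioria–Ulovia agreement and E-834 is covered: preferential rate Free applies instead.
Duty = $365,784.64 × 0% = $0.00.
Line 3 (S-979, Vineth, 3,527 units, $134,943.02):
Base rate for S-979 is 26.5%.
S-979 has an FTA preferential rate, but origin Vineth is not Ulovia; base rate stands.
Duty = $134,943.02 × 26.5% = $35,759.90.
Total = $88,668.52 + $0.00 + $35,759.90 = $124,428.42.

$124,428.42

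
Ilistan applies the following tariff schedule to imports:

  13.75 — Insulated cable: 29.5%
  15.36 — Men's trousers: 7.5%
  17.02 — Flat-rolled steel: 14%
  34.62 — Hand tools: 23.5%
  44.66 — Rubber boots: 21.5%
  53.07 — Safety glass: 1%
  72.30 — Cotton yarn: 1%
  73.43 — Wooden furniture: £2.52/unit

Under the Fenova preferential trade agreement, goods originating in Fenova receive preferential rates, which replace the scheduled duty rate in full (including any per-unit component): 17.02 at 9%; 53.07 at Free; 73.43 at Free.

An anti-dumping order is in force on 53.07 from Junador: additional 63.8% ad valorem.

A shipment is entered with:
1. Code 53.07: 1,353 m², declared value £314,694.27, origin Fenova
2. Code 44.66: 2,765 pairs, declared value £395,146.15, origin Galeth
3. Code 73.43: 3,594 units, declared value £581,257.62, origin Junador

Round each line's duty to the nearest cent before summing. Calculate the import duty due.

Line 1 (53.07, Fenova, 1,353 m², £314,694.27):
Base rate for 53.07 is 1%.
Origin Fenova qualifies under the Ilistan–Fenova agreement and 53.07 is covered: preferential rate Free applies instead.
The additional-duty order on 53.07 targets Junador, not Fenova; it does not apply.
Duty = £314,694.27 × 0% = £0.00.
Line 2 (44.66, Galeth, 2,765 pairs, £395,146.15):
Base rate for 44.66 is 21.5%.
Duty = £395,146.15 × 21.5% = £84,956.42.
Line 3 (73.43, Junador, 3,594 units, £581,257.62):
Base rate for 73.43 is £2.52/unit.
73.43 has an FTA preferential rate, but origin Junador is not Fenova; base rate stands.
Duty = 3,594 × £2.52 = £9,056.88.
Total = £0.00 + £84,956.42 + £9,056.88 = £94,013.30.

£94,013.30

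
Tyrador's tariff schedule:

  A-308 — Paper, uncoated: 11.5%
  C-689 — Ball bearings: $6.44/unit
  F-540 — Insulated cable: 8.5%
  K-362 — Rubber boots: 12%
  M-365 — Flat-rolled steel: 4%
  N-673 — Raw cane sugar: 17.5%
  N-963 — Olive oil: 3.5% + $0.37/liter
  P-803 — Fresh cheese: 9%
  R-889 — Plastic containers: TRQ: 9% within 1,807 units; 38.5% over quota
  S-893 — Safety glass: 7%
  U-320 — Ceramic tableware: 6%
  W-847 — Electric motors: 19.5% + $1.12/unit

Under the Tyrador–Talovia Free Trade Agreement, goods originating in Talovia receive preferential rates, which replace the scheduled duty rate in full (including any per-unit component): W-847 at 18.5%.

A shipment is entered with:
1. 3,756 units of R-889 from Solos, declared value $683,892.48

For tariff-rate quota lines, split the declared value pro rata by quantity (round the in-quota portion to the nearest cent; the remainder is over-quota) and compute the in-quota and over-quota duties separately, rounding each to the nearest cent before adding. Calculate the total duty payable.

$166,238.13

Line 1 (R-889, Solos, 3,756 units, $683,892.48):
Code R-889 is under a tariff-rate quota (threshold 1,807 units). In-quota: 1,807 units at 9%; over-quota: 1,949 units at 38.5%.
Pro-rata value split: in-quota = $683,892.48 × 1,807/3,756 = $329,018.56; over-quota = $683,892.48 − $329,018.56 = $354,873.92.
In-quota duty = $329,018.56 × 9% = $29,611.67. Over-quota duty = $354,873.92 × 38.5% = $136,626.46.
Line duty = $29,611.67 + $136,626.46 = $166,238.13.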